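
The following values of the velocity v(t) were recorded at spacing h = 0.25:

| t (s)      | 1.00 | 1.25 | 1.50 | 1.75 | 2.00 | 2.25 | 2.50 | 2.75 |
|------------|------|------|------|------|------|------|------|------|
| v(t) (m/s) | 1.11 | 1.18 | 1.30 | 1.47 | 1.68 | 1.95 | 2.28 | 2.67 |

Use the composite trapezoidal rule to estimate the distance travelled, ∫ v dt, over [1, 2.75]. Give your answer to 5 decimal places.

h = 0.25, n = 7.
(h/2)·[y₀ + 2y₁ + 2y₂ + 2y₃ + 2y₄ + 2y₅ + 2y₆ + y₇] = 0.125·(23.50) = 2.93750.

2.93750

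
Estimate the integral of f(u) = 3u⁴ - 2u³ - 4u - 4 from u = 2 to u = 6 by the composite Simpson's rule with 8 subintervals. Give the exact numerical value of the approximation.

3926.5

h = (6 − 2)/8 = 0.5.
Nodes u₀,…,u₈ = 2, 2.5, 3, 3.5, 4, 4.5, 5, 5.5, 6.
f(u) = 3u⁴ - 2u³ - 4u - 4: f₀=20, f₁=71.9375, f₂=173, f₃=346.4375, f₄=620, f₅=1025.9375, f₆=1601, f₇=2386.4375, f₈=3428.
(h/3)·[f₀ + 4f₁ + 2f₂ + 4f₃ + 2f₄ + 4f₅ + 2f₆ + 4f₇ + f₈] = 0.166667·(23559) = 3926.5.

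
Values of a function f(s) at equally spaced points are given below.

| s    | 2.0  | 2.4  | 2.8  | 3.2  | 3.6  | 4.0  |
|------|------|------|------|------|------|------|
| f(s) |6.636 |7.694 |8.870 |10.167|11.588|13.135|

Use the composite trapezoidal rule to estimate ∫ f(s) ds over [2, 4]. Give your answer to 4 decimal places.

19.2818

h = 0.4, n = 5.
(h/2)·[y₀ + 2y₁ + 2y₂ + 2y₃ + 2y₄ + y₅] = 0.2·(96.409) = 19.2818.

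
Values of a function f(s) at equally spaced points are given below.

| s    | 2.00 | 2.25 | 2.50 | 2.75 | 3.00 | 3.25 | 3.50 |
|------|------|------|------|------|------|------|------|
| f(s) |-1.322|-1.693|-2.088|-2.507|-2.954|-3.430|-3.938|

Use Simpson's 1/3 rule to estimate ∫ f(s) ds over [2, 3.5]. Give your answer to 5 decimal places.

h = 0.25, n = 6.
(h/3)·[y₀ + 4y₁ + 2y₂ + 4y₃ + 2y₄ + 4y₅ + y₆] = 0.083333·(-45.864) = -3.82200.

-3.82200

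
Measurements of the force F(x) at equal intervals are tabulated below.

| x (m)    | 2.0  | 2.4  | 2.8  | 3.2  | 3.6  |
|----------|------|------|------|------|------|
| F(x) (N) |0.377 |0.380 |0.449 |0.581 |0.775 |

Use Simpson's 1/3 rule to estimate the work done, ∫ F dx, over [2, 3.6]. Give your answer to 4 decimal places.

0.7859

h = 0.4, n = 4.
(h/3)·[y₀ + 4y₁ + 2y₂ + 4y₃ + y₄] = 0.133333·(5.894) = 0.7859.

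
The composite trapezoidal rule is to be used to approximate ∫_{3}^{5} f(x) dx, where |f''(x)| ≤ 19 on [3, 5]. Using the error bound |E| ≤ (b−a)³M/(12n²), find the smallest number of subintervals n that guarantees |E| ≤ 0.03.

Need 152/(12n²) ≤ 0.03.
n² ≥ 152/(12·0.03) = 422.222 ⇒ n ≥ 20.5480, so the smallest n is 21.

21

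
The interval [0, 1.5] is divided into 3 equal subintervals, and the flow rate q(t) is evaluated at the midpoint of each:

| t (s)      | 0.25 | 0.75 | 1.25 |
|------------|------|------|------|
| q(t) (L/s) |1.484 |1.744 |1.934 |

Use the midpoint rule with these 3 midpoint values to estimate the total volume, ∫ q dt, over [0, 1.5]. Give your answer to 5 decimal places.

h = 0.5, n = 3.
h·[y(m₁) + y(m₂) + y(m₃)] = 0.5·(5.162) = 2.58100.

2.58100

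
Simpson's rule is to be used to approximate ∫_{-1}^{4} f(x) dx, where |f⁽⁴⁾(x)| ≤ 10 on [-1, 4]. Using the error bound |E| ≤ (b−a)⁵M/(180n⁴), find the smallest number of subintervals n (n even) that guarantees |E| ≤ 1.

4

Need 31250/(180n⁴) ≤ 1.
n⁴ ≥ 31250/(180·1) = 173.611 ⇒ n ≥ 3.6299, so the smallest even n is 4. (n must be even for Simpson's rule.)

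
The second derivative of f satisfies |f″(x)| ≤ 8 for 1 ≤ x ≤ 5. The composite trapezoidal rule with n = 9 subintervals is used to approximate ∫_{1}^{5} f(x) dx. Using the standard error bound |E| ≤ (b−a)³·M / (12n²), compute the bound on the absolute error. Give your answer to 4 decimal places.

|E| ≤ (4)³·8 / (12·9²) = 512/972 = 0.5267.

0.5267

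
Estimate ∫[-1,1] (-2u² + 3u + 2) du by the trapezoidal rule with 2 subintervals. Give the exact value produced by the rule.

2

h = (1 − (-1))/2 = 1.
Nodes u₀,…,u₂ = -1, 0, 1.
f(u) = -2u² + 3u + 2: f₀=-3, f₁=2, f₂=3.
(h/2)·[f₀ + 2f₁ + f₂] = 0.5·(4) = 2.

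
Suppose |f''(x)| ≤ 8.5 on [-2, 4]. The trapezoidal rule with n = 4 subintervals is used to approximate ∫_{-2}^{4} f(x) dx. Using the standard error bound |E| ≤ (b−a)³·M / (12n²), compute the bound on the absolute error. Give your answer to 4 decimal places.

|E| ≤ (6)³·8.5 / (12·4²) = 1836/192 = 9.5625.

9.5625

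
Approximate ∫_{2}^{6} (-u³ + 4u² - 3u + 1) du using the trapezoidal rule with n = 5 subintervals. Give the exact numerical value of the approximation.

-90.08

h = (6 − 2)/5 = 0.8.
Nodes u₀,…,u₅ = 2, 2.8, 3.6, 4.4, 5.2, 6.
f(u) = -u³ + 4u² - 3u + 1: f₀=3, f₁=2.008, f₂=-4.616, f₃=-19.944, f₄=-47.048, f₅=-89.
(h/2)·[f₀ + 2f₁ + 2f₂ + 2f₃ + 2f₄ + f₅] = 0.4·(-225.2) = -90.08.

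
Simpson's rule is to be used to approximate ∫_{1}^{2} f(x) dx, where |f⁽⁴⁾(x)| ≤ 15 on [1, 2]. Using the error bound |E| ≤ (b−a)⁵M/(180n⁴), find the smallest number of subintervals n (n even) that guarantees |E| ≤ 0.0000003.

24

Need 15/(180n⁴) ≤ 0.0000003.
n⁴ ≥ 15/(180·0.0000003) = 277778 ⇒ n ≥ 22.9575, so the smallest even n is 24. (n must be even for Simpson's rule.)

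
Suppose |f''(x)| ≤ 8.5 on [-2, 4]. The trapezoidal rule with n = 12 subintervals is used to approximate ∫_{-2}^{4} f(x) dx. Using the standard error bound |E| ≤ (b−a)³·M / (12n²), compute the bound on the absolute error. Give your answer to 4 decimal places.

|E| ≤ (6)³·8.5 / (12·12²) = 1836/1728 = 1.0625.

1.0625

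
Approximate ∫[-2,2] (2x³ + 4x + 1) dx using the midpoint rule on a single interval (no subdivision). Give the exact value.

M = (b−a)·f(0) = 4·(1) = 4.

4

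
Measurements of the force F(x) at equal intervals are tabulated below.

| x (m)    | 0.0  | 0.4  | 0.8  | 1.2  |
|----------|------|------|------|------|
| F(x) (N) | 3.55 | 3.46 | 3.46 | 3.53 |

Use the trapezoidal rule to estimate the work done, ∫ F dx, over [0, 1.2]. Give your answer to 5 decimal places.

4.18400

h = 0.4, n = 3.
(h/2)·[y₀ + 2y₁ + 2y₂ + y₃] = 0.2·(20.92) = 4.18400.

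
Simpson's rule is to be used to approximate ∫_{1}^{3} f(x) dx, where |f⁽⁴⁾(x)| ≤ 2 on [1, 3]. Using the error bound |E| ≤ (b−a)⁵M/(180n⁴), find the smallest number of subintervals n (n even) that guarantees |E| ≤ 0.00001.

14

Need 64/(180n⁴) ≤ 0.00001.
n⁴ ≥ 64/(180·0.00001) = 35555.6 ⇒ n ≥ 13.7318, so the smallest even n is 14. (n must be even for Simpson's rule.)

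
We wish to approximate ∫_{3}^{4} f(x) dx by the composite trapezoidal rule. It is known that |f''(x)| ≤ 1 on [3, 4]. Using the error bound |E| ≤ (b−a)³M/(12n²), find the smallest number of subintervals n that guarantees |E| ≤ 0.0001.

Need 1/(12n²) ≤ 0.0001.
n² ≥ 1/(12·0.0001) = 833.333 ⇒ n ≥ 28.8675, so the smallest n is 29.

29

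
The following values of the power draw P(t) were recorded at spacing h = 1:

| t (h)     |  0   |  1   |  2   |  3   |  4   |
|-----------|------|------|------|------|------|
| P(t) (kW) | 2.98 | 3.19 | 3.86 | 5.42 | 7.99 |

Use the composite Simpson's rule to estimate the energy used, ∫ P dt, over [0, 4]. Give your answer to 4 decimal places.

h = 1, n = 4.
(h/3)·[y₀ + 4y₁ + 2y₂ + 4y₃ + y₄] = 0.333333·(53.13) = 17.7100.

17.7100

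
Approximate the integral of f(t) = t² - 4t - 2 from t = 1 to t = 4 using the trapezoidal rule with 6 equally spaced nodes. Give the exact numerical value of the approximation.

-14.82

h = (4 − 1)/5 = 0.6.
Nodes t₀,…,t₅ = 1, 1.6, 2.2, 2.8, 3.4, 4.
f(t) = t² - 4t - 2: f₀=-5, f₁=-5.84, f₂=-5.96, f₃=-5.36, f₄=-4.04, f₅=-2.
(h/2)·[f₀ + 2f₁ + 2f₂ + 2f₃ + 2f₄ + f₅] = 0.3·(-49.4) = -14.82.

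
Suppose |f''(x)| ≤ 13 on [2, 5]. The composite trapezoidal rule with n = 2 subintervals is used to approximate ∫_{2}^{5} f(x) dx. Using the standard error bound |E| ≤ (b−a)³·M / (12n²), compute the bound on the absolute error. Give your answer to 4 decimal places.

|E| ≤ (3)³·13 / (12·2²) = 351/48 = 7.3125.

7.3125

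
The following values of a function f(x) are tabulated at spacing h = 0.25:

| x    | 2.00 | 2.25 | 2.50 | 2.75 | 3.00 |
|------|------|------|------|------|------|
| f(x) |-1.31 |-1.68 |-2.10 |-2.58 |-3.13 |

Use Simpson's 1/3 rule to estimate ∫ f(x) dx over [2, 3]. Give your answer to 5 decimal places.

h = 0.25, n = 4.
(h/3)·[y₀ + 4y₁ + 2y₂ + 4y₃ + y₄] = 0.083333·(-25.68) = -2.14000.

-2.14000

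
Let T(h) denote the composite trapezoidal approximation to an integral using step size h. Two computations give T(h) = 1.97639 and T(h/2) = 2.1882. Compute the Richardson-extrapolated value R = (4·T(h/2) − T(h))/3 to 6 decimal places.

2.258803

R = (4·T(h/2) − T(h)) / 3 = (4·2.1882 − 1.97639)/3 = (6.77641)/3 = 2.258803.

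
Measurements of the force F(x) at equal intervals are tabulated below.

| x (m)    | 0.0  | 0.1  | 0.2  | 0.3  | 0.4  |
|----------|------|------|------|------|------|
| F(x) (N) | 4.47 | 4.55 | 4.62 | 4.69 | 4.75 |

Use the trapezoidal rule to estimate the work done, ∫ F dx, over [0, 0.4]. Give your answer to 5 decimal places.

h = 0.1, n = 4.
(h/2)·[y₀ + 2y₁ + 2y₂ + 2y₃ + y₄] = 0.05·(36.94) = 1.84700.

1.84700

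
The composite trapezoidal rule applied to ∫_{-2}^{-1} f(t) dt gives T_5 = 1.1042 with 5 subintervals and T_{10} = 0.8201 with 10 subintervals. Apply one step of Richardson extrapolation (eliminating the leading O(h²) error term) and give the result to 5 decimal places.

0.72540

R = (4·T_{10} − T_5) / 3 = (4·0.8201 − 1.1042)/3 = (2.1762)/3 = 0.72540.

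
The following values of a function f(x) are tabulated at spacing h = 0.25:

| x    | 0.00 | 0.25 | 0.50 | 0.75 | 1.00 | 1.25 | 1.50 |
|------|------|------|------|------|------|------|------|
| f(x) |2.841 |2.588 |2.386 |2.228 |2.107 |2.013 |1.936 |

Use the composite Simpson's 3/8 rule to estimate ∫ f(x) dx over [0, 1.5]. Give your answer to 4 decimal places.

h = 0.25, n = 6.
(3h/8)·[y₀ + 3y₁ + 3y₂ + 2y₃ + 3y₄ + 3y₅ + y₆] = 0.09375·(36.515) = 3.4233.

3.4233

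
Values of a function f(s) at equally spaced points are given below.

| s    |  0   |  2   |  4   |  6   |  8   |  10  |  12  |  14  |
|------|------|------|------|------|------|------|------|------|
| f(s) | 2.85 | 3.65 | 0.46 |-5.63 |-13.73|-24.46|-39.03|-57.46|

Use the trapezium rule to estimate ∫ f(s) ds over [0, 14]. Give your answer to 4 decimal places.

-212.0900

h = 2, n = 7.
(h/2)·[y₀ + 2y₁ + 2y₂ + 2y₃ + 2y₄ + 2y₅ + 2y₆ + y₇] = 1·(-212.09) = -212.0900.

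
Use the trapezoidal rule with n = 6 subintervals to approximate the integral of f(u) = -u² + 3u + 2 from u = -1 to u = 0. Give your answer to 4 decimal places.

h = (0 − (-1))/6 = 0.166667.
Nodes u₀,…,u₆ = -1, -0.833333, -0.666667, -0.5, -0.333333, -0.166667, 0.
f(u) = -u² + 3u + 2: f₀=-2, f₁=-1.194444, f₂=-0.444444, f₃=0.25, f₄=0.888889, f₅=1.472222, f₆=2.
(h/2)·[f₀ + 2f₁ + 2f₂ + 2f₃ + 2f₄ + 2f₅ + f₆] = 0.083333·(1.944444) = 0.1620.

0.1620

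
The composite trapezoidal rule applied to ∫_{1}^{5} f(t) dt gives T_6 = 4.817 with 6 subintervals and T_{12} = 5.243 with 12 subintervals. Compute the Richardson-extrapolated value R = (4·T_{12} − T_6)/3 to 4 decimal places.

5.3850

R = (4·T_{12} − T_6) / 3 = (4·5.243 − 4.817)/3 = (16.155)/3 = 5.3850.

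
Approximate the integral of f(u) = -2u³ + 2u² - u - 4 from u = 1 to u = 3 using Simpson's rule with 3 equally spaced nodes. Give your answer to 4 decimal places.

-34.6667

h = (3 − 1)/2 = 1.
Nodes u₀,…,u₂ = 1, 2, 3.
f(u) = -2u³ + 2u² - u - 4: f₀=-5, f₁=-14, f₂=-43.
(h/3)·[f₀ + 4f₁ + f₂] = 0.333333·(-104) = -34.6667.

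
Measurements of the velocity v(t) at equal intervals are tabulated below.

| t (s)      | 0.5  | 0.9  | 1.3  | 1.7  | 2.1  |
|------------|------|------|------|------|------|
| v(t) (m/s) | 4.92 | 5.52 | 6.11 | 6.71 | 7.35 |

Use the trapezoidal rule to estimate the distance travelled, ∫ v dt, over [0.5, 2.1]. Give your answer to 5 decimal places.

9.79000

h = 0.4, n = 4.
(h/2)·[y₀ + 2y₁ + 2y₂ + 2y₃ + y₄] = 0.2·(48.95) = 9.79000.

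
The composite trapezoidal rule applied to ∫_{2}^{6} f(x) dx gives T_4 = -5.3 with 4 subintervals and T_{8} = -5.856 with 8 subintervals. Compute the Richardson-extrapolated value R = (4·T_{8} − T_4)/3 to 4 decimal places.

R = (4·T_{8} − T_4) / 3 = (4·(-5.856) − (-5.3))/3 = (-18.124)/3 = -6.0413.

-6.0413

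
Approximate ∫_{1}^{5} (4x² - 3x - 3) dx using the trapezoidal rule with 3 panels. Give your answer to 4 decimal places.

122.0741

h = (5 − 1)/3 = 1.333333.
Nodes x₀,…,x₃ = 1, 2.333333, 3.666667, 5.
f(x) = 4x² - 3x - 3: f₀=-2, f₁=11.777778, f₂=39.777778, f₃=82.
(h/2)·[f₀ + 2f₁ + 2f₂ + f₃] = 0.666667·(183.111111) = 122.0741.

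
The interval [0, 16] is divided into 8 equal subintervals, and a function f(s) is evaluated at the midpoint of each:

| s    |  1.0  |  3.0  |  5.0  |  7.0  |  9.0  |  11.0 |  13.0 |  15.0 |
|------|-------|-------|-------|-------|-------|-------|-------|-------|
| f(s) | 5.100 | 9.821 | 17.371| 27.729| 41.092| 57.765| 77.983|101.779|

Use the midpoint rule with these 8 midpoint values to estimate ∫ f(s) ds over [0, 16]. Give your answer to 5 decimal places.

677.28000

h = 2, n = 8.
h·[y(m₁) + y(m₂) + y(m₃) + y(m₄) + y(m₅) + y(m₆) + y(m₇) + y(m₈)] = 2·(338.640) = 677.28000.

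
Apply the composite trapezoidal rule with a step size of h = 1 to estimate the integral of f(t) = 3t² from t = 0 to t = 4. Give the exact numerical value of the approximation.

66

h = (4 − 0)/4 = 1.
Nodes t₀,…,t₄ = 0, 1, 2, 3, 4.
f(t) = 3t²: f₀=0, f₁=3, f₂=12, f₃=27, f₄=48.
(h/2)·[f₀ + 2f₁ + 2f₂ + 2f₃ + f₄] = 0.5·(132) = 66.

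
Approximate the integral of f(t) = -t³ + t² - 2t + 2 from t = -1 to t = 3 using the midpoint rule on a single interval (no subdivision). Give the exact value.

0

M = (b−a)·f(1) = 4·(0) = 0.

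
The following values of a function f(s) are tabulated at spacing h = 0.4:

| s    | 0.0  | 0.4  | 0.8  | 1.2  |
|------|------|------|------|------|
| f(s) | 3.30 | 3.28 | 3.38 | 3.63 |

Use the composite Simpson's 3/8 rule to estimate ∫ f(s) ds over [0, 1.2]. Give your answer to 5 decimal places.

h = 0.4, n = 3.
(3h/8)·[y₀ + 3y₁ + 3y₂ + y₃] = 0.15·(26.91) = 4.03650.

4.03650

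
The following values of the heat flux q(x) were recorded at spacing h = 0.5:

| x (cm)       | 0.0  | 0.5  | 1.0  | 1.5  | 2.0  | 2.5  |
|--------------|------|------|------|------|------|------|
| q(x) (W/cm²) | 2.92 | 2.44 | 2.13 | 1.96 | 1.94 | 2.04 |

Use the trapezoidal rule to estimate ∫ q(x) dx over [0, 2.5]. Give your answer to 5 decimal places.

h = 0.5, n = 5.
(h/2)·[y₀ + 2y₁ + 2y₂ + 2y₃ + 2y₄ + y₅] = 0.25·(21.90) = 5.47500.

5.47500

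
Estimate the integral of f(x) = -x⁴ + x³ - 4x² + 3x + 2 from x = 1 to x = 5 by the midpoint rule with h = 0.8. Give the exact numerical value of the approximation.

h = (5 − 1)/5 = 0.8.
Midpoints m₁,…,m₅ = 1.4, 2.2, 3, 3.8, 4.6.
f(m₁)=-2.7376, f(m₂)=-23.5376, f(m₃)=-79, f(m₄)=-198.0016, f(m₅)=-419.2496.
h·[f(m₁) + f(m₂) + f(m₃) + f(m₄) + f(m₅)] = 0.8·(-722.5264) = -578.02112.

-578.02112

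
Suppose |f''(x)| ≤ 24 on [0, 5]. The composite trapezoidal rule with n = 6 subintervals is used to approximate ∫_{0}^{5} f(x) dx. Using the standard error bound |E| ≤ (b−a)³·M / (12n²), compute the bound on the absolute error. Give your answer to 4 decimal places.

6.9444

|E| ≤ (5)³·24 / (12·6²) = 3000/432 = 6.9444.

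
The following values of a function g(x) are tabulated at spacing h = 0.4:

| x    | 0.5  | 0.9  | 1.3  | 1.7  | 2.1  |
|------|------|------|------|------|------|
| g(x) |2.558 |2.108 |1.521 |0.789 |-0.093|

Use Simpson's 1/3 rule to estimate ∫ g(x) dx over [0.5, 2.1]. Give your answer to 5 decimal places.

h = 0.4, n = 4.
(h/3)·[y₀ + 4y₁ + 2y₂ + 4y₃ + y₄] = 0.133333·(17.095) = 2.27933.

2.27933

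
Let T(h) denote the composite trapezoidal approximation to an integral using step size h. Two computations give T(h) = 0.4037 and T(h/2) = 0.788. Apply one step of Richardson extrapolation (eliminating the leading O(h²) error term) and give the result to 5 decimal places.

0.91610

R = (4·T(h/2) − T(h)) / 3 = (4·0.788 − 0.4037)/3 = (2.7483)/3 = 0.91610.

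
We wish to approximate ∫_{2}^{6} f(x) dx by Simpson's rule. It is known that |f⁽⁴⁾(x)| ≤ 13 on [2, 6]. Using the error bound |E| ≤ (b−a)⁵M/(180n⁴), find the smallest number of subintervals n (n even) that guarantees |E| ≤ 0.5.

Need 13312/(180n⁴) ≤ 0.5.
n⁴ ≥ 13312/(180·0.5) = 147.911 ⇒ n ≥ 3.4874, so the smallest even n is 4. (n must be even for Simpson's rule.)

4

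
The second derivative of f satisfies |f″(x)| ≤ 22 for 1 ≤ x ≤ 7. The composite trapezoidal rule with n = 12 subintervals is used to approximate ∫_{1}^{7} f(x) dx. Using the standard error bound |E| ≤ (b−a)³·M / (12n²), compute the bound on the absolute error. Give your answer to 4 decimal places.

|E| ≤ (6)³·22 / (12·12²) = 4752/1728 = 2.7500.

2.7500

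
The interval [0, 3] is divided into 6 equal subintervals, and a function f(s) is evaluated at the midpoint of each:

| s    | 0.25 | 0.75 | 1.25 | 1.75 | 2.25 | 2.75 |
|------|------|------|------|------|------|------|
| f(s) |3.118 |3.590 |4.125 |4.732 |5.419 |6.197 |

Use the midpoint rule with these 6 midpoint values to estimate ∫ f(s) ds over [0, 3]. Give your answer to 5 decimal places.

h = 0.5, n = 6.
h·[y(m₁) + y(m₂) + y(m₃) + y(m₄) + y(m₅) + y(m₆)] = 0.5·(27.181) = 13.59050.

13.59050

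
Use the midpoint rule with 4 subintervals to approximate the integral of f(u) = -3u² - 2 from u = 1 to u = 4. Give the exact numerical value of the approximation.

-68.578125

h = (4 − 1)/4 = 0.75.
Midpoints m₁,…,m₄ = 1.375, 2.125, 2.875, 3.625.
f(m₁)=-7.671875, f(m₂)=-15.546875, f(m₃)=-26.796875, f(m₄)=-41.421875.
h·[f(m₁) + f(m₂) + f(m₃) + f(m₄)] = 0.75·(-91.4375) = -68.578125.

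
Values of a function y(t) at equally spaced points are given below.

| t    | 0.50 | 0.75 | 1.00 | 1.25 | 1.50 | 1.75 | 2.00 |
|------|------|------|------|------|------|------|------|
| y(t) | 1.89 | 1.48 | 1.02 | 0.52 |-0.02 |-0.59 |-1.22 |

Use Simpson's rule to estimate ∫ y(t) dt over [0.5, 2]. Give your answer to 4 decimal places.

0.6925

h = 0.25, n = 6.
(h/3)·[y₀ + 4y₁ + 2y₂ + 4y₃ + 2y₄ + 4y₅ + y₆] = 0.083333·(8.31) = 0.6925.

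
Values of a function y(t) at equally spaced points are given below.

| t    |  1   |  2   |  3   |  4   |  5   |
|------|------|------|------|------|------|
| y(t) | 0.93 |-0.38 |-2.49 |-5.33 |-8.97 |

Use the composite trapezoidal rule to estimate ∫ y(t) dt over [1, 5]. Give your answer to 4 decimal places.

h = 1, n = 4.
(h/2)·[y₀ + 2y₁ + 2y₂ + 2y₃ + y₄] = 0.5·(-24.44) = -12.2200.

-12.2200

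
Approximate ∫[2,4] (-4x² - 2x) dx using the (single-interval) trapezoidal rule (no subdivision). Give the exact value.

T = (b−a)/2 · [f(2) + f(4)] = 1·[(-20) + (-72)] = -92.

-92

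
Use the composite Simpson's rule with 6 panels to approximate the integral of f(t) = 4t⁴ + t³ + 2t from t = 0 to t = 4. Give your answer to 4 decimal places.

h = (4 − 0)/6 = 0.666667.
Nodes t₀,…,t₆ = 0, 0.666667, 1.333333, 2, 2.666667, 3.333333, 4.
f(t) = 4t⁴ + t³ + 2t: f₀=0, f₁=2.419753, f₂=17.679012, f₃=76, f₄=226.567901, f₅=537.530864, f₆=1096.
(h/3)·[f₀ + 4f₁ + 2f₂ + 4f₃ + 2f₄ + 4f₅ + f₆] = 0.222222·(4048.296296) = 899.6214.

899.6214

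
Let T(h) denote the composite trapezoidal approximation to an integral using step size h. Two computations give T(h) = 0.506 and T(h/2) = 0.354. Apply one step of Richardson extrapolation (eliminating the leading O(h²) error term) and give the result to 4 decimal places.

0.3033

R = (4·T(h/2) − T(h)) / 3 = (4·0.354 − 0.506)/3 = (0.910)/3 = 0.3033.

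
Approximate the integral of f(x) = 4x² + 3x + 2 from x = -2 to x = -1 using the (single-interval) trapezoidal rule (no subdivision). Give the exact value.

7.5

T = (b−a)/2 · [f(-2) + f(-1)] = 0.5·[12 + 3] = 7.5.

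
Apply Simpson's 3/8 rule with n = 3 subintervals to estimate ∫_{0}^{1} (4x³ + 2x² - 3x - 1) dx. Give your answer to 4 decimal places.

-0.8333

h = (1 − 0)/3 = 0.333333.
Nodes x₀,…,x₃ = 0, 0.333333, 0.666667, 1.
f(x) = 4x³ + 2x² - 3x - 1: f₀=-1, f₁=-1.629630, f₂=-0.925926, f₃=2.
(3h/8)·[f₀ + 3f₁ + 3f₂ + f₃] = 0.125·(-6.666667) = -0.8333.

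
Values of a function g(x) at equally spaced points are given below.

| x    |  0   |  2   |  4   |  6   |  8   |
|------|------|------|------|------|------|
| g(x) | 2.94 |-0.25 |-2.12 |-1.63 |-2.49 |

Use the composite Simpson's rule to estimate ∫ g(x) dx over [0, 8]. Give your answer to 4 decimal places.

-7.5400

h = 2, n = 4.
(h/3)·[y₀ + 4y₁ + 2y₂ + 4y₃ + y₄] = 0.666667·(-11.31) = -7.5400.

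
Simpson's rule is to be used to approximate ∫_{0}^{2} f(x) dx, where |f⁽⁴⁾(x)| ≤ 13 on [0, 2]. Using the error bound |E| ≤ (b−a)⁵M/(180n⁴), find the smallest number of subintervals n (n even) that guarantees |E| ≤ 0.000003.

Need 416/(180n⁴) ≤ 0.000003.
n⁴ ≥ 416/(180·0.000003) = 770370 ⇒ n ≥ 29.6261, so the smallest even n is 30. (n must be even for Simpson's rule.)

30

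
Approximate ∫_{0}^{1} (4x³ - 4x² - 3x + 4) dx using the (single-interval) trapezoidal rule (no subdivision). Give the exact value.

2.5

T = (b−a)/2 · [f(0) + f(1)] = 0.5·[4 + 1] = 2.5.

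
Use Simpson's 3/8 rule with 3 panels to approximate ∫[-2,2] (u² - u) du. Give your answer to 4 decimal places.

h = (2 − (-2))/3 = 1.333333.
Nodes u₀,…,u₃ = -2, -0.666667, 0.666667, 2.
f(u) = u² - u: f₀=6, f₁=1.111111, f₂=-0.222222, f₃=2.
(3h/8)·[f₀ + 3f₁ + 3f₂ + f₃] = 0.5·(10.666667) = 5.3333.

5.3333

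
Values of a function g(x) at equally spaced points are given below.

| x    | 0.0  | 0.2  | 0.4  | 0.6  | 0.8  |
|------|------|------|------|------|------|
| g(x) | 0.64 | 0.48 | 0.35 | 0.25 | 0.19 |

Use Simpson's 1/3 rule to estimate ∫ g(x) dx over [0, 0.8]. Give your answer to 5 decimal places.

0.29667

h = 0.2, n = 4.
(h/3)·[y₀ + 4y₁ + 2y₂ + 4y₃ + y₄] = 0.066667·(4.45) = 0.29667.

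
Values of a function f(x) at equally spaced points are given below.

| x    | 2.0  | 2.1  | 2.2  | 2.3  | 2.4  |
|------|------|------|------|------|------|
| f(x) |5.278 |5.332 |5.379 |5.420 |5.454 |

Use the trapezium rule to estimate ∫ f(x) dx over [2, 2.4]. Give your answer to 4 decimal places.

2.1497

h = 0.1, n = 4.
(h/2)·[y₀ + 2y₁ + 2y₂ + 2y₃ + y₄] = 0.05·(42.994) = 2.1497.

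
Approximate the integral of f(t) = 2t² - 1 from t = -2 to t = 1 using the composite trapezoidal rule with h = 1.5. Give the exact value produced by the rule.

h = (1 − (-2))/2 = 1.5.
Nodes t₀,…,t₂ = -2, -0.5, 1.
f(t) = 2t² - 1: f₀=7, f₁=-0.5, f₂=1.
(h/2)·[f₀ + 2f₁ + f₂] = 0.75·(7) = 5.25.

5.25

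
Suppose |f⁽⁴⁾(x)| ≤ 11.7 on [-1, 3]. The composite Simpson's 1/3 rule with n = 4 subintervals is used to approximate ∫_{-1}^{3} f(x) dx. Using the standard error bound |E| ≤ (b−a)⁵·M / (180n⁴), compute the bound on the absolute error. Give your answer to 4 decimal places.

0.2600

|E| ≤ (4)⁵·11.7 / (180·4⁴) = 11980.8/46080 = 0.2600.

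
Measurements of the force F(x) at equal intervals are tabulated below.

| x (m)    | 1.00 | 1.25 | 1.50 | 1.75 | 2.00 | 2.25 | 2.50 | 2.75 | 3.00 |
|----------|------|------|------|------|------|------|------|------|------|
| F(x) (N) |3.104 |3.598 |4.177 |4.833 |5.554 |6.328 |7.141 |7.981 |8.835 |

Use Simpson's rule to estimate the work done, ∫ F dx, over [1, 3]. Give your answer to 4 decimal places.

11.3869

h = 0.25, n = 8.
(h/3)·[y₀ + 4y₁ + 2y₂ + 4y₃ + 2y₄ + 4y₅ + 2y₆ + 4y₇ + y₈] = 0.083333·(136.643) = 11.3869.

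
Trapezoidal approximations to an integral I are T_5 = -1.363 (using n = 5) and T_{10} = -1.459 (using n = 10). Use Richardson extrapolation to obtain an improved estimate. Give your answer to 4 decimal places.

-1.4910

R = (4·T_{10} − T_5) / 3 = (4·(-1.459) − (-1.363))/3 = (-4.473)/3 = -1.4910.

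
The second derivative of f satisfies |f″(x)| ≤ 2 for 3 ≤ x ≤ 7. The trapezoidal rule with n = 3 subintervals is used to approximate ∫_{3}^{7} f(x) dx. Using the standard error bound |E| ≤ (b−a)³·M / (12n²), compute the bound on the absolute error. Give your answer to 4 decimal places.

|E| ≤ (4)³·2 / (12·3²) = 128/108 = 1.1852.

1.1852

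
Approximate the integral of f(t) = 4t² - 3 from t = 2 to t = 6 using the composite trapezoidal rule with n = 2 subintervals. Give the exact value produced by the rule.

276

h = (6 − 2)/2 = 2.
Nodes t₀,…,t₂ = 2, 4, 6.
f(t) = 4t² - 3: f₀=13, f₁=61, f₂=141.
(h/2)·[f₀ + 2f₁ + f₂] = 1·(276) = 276.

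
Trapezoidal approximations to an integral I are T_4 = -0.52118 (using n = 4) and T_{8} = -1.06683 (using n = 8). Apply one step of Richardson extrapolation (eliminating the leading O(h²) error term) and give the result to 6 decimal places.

-1.248713

R = (4·T_{8} − T_4) / 3 = (4·(-1.06683) − (-0.52118))/3 = (-3.74614)/3 = -1.248713.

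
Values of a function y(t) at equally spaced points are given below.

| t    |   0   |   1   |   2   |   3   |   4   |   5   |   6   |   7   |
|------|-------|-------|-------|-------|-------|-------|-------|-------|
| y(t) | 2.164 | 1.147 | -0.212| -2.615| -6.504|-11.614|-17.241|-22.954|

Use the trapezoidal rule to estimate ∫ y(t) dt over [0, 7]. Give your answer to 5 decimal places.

h = 1, n = 7.
(h/2)·[y₀ + 2y₁ + 2y₂ + 2y₃ + 2y₄ + 2y₅ + 2y₆ + y₇] = 0.5·(-94.868) = -47.43400.

-47.43400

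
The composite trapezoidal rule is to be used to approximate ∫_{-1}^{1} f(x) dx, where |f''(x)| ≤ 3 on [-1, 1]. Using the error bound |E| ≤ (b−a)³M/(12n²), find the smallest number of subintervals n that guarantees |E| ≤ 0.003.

Need 24/(12n²) ≤ 0.003.
n² ≥ 24/(12·0.003) = 666.667 ⇒ n ≥ 25.8199, so the smallest n is 26.

26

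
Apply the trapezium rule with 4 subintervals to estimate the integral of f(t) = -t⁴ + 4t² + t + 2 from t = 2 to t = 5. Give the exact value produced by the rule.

h = (5 − 2)/4 = 0.75.
Nodes t₀,…,t₄ = 2, 2.75, 3.5, 4.25, 5.
f(t) = -t⁴ + 4t² + t + 2: f₀=4, f₁=-22.19140625, f₂=-95.5625, f₃=-247.75390625, f₄=-518.
(h/2)·[f₀ + 2f₁ + 2f₂ + 2f₃ + f₄] = 0.375·(-1245.015625) = -466.880859375.

-466.880859375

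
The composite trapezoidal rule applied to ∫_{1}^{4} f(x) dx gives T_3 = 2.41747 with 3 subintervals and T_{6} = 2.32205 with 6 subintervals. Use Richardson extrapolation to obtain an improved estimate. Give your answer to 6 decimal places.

2.290243

R = (4·T_{6} − T_3) / 3 = (4·2.32205 − 2.41747)/3 = (6.87073)/3 = 2.290243.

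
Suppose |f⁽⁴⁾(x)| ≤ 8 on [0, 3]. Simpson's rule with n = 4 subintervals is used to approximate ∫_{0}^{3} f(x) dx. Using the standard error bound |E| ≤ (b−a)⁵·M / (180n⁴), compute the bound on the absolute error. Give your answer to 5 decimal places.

|E| ≤ (3)⁵·8 / (180·4⁴) = 1944/46080 = 0.04219.

0.04219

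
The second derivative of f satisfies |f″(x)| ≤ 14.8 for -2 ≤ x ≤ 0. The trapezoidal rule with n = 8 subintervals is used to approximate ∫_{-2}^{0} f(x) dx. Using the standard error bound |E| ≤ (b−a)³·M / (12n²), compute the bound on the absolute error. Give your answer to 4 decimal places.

0.1542

|E| ≤ (2)³·14.8 / (12·8²) = 118.4/768 = 0.1542.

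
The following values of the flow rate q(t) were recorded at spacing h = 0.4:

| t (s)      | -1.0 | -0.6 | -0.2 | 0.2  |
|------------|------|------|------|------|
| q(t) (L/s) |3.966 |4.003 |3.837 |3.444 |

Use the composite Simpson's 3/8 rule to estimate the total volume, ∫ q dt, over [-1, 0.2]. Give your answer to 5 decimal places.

h = 0.4, n = 3.
(3h/8)·[y₀ + 3y₁ + 3y₂ + y₃] = 0.15·(30.930) = 4.63950.

4.63950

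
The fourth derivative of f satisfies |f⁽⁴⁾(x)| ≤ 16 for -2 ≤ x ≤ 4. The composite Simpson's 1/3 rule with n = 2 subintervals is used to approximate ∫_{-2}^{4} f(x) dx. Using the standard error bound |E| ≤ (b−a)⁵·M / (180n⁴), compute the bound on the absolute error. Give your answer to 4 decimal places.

|E| ≤ (6)⁵·16 / (180·2⁴) = 124416/2880 = 43.2000.

43.2000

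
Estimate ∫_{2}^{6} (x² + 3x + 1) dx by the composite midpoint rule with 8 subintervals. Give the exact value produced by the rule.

h = (6 − 2)/8 = 0.5.
Midpoints m₁,…,m₈ = 2.25, 2.75, 3.25, 3.75, 4.25, 4.75, 5.25, 5.75.
f(m₁)=12.8125, f(m₂)=16.8125, f(m₃)=21.3125, f(m₄)=26.3125, f(m₅)=31.8125, f(m₆)=37.8125, f(m₇)=44.3125, f(m₈)=51.3125.
h·[f(m₁) + f(m₂) + f(m₃) + f(m₄) + f(m₅) + f(m₆) + f(m₇) + f(m₈)] = 0.5·(242.5) = 121.25.

121.25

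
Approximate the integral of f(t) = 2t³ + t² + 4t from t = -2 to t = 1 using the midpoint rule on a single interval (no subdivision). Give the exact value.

M = (b−a)·f(-0.5) = 3·(-2) = -6.

-6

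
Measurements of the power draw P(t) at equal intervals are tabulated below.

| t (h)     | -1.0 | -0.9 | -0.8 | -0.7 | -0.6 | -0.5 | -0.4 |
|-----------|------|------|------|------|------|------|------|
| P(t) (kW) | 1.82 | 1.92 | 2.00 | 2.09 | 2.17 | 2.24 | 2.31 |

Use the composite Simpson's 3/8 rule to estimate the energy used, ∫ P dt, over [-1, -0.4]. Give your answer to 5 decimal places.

h = 0.1, n = 6.
(3h/8)·[y₀ + 3y₁ + 3y₂ + 2y₃ + 3y₄ + 3y₅ + y₆] = 0.0375·(33.30) = 1.24875.

1.24875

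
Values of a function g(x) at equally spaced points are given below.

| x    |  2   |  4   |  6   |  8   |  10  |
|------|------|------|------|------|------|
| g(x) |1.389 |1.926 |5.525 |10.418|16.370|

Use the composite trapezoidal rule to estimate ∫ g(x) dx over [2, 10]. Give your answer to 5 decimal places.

53.49700

h = 2, n = 4.
(h/2)·[y₀ + 2y₁ + 2y₂ + 2y₃ + y₄] = 1·(53.497) = 53.49700.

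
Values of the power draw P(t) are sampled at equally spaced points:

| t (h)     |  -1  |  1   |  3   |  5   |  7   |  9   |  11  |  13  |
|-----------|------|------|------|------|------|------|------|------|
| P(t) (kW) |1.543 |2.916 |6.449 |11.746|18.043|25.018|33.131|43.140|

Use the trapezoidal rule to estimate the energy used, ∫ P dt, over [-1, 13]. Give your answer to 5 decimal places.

h = 2, n = 7.
(h/2)·[y₀ + 2y₁ + 2y₂ + 2y₃ + 2y₄ + 2y₅ + 2y₆ + y₇] = 1·(239.289) = 239.28900.

239.28900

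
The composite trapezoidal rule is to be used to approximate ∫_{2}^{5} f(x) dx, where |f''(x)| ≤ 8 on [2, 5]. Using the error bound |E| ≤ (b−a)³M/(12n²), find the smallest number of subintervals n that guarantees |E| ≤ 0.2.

Need 216/(12n²) ≤ 0.2.
n² ≥ 216/(12·0.2) = 90 ⇒ n ≥ 9.4868, so the smallest n is 10.

10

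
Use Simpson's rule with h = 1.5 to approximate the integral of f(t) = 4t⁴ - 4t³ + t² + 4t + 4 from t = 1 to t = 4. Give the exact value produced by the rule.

634.5

h = (4 − 1)/2 = 1.5.
Nodes t₀,…,t₂ = 1, 2.5, 4.
f(t) = 4t⁴ - 4t³ + t² + 4t + 4: f₀=9, f₁=114, f₂=804.
(h/3)·[f₀ + 4f₁ + f₂] = 0.5·(1269) = 634.5.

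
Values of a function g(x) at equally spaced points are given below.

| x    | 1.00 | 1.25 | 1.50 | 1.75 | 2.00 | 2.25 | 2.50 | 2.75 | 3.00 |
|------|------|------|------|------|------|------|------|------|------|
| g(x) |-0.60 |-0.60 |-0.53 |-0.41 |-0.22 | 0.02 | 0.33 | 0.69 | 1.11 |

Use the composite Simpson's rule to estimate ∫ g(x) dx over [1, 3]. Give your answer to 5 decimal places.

-0.12750

h = 0.25, n = 8.
(h/3)·[y₀ + 4y₁ + 2y₂ + 4y₃ + 2y₄ + 4y₅ + 2y₆ + 4y₇ + y₈] = 0.083333·(-1.53) = -0.12750.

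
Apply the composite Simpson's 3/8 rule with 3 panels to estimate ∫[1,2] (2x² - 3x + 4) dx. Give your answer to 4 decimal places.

h = (2 − 1)/3 = 0.333333.
Nodes x₀,…,x₃ = 1, 1.333333, 1.666667, 2.
f(x) = 2x² - 3x + 4: f₀=3, f₁=3.555556, f₂=4.555556, f₃=6.
(3h/8)·[f₀ + 3f₁ + 3f₂ + f₃] = 0.125·(33.333333) = 4.1667.

4.1667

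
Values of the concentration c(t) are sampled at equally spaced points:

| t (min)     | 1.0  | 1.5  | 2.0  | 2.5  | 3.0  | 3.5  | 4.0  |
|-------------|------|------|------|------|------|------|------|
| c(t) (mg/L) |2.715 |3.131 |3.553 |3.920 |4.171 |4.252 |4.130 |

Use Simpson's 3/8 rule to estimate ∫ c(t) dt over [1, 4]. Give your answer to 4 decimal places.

11.2511

h = 0.5, n = 6.
(3h/8)·[y₀ + 3y₁ + 3y₂ + 2y₃ + 3y₄ + 3y₅ + y₆] = 0.1875·(60.006) = 11.2511.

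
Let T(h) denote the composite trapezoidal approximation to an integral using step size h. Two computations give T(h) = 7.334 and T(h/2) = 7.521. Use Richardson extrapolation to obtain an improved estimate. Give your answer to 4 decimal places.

7.5833

R = (4·T(h/2) − T(h)) / 3 = (4·7.521 − 7.334)/3 = (22.750)/3 = 7.5833.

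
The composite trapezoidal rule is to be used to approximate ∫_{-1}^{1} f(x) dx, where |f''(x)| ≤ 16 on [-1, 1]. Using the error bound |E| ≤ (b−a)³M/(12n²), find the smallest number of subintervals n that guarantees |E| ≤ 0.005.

Need 128/(12n²) ≤ 0.005.
n² ≥ 128/(12·0.005) = 2133.33 ⇒ n ≥ 46.1880, so the smallest n is 47.

47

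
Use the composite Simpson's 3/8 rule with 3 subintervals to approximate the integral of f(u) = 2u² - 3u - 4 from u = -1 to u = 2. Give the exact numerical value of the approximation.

h = (2 − (-1))/3 = 1.
Nodes u₀,…,u₃ = -1, 0, 1, 2.
f(u) = 2u² - 3u - 4: f₀=1, f₁=-4, f₂=-5, f₃=-2.
(3h/8)·[f₀ + 3f₁ + 3f₂ + f₃] = 0.375·(-28) = -10.5.

-10.5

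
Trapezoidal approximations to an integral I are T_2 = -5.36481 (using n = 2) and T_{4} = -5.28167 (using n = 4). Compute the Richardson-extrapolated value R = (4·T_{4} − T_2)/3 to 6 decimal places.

-5.253957

R = (4·T_{4} − T_2) / 3 = (4·(-5.28167) − (-5.36481))/3 = (-15.76187)/3 = -5.253957.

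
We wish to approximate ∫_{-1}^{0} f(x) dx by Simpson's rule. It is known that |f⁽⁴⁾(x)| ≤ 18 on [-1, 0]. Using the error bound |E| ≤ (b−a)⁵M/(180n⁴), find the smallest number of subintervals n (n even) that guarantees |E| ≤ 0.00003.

Need 18/(180n⁴) ≤ 0.00003.
n⁴ ≥ 18/(180·0.00003) = 3333.33 ⇒ n ≥ 7.5984, so the smallest even n is 8. (n must be even for Simpson's rule.)

8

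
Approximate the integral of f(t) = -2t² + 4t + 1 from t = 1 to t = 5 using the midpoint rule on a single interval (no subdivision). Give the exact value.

M = (b−a)·f(3) = 4·(-5) = -20.

-20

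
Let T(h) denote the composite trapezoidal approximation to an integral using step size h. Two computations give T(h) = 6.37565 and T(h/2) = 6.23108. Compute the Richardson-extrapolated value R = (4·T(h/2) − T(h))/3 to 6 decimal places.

6.182890

R = (4·T(h/2) − T(h)) / 3 = (4·6.23108 − 6.37565)/3 = (18.54867)/3 = 6.182890.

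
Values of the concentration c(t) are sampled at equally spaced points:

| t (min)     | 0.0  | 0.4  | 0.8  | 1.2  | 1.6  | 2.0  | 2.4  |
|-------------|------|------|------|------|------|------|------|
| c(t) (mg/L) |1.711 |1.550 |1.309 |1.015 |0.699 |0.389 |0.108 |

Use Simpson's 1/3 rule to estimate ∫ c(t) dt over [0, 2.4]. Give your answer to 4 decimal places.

2.3535

h = 0.4, n = 6.
(h/3)·[y₀ + 4y₁ + 2y₂ + 4y₃ + 2y₄ + 4y₅ + y₆] = 0.133333·(17.651) = 2.3535.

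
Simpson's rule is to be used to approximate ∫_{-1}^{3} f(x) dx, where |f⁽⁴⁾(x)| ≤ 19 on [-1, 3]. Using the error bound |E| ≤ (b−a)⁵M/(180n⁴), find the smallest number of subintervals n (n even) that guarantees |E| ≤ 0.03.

Need 19456/(180n⁴) ≤ 0.03.
n⁴ ≥ 19456/(180·0.03) = 3602.96 ⇒ n ≥ 7.7476, so the smallest even n is 8. (n must be even for Simpson's rule.)

8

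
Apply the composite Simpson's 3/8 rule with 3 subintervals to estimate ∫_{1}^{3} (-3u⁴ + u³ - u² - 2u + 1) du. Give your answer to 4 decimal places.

-140.2222

h = (3 − 1)/3 = 0.666667.
Nodes u₀,…,u₃ = 1, 1.666667, 2.333333, 3.
f(u) = -3u⁴ + u³ - u² - 2u + 1: f₀=-4, f₁=-23.629630, f₂=-85.333333, f₃=-230.
(3h/8)·[f₀ + 3f₁ + 3f₂ + f₃] = 0.25·(-560.888889) = -140.2222.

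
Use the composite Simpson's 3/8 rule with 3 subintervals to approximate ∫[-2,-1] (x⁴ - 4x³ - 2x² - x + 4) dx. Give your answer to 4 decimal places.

22.0370

h = (-1 − (-2))/3 = 0.333333.
Nodes x₀,…,x₃ = -2, -1.666667, -1.333333, -1.
f(x) = x⁴ - 4x³ - 2x² - x + 4: f₀=46, f₁=26.345679, f₂=14.419753, f₃=8.
(3h/8)·[f₀ + 3f₁ + 3f₂ + f₃] = 0.125·(176.296296) = 22.0370.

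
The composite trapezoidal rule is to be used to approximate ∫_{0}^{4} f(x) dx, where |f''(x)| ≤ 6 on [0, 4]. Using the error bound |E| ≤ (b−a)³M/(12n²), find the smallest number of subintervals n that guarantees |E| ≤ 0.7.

7

Need 384/(12n²) ≤ 0.7.
n² ≥ 384/(12·0.7) = 45.7143 ⇒ n ≥ 6.7612, so the smallest n is 7.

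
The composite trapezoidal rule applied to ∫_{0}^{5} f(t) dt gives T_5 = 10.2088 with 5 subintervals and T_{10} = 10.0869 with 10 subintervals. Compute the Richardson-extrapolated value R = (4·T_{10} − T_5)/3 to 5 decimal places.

R = (4·T_{10} − T_5) / 3 = (4·10.0869 − 10.2088)/3 = (30.1388)/3 = 10.04627.

10.04627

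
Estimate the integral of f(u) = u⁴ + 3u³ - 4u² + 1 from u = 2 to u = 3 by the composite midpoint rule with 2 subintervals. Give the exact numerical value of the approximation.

h = (3 − 2)/2 = 0.5.
Midpoints m₁,…,m₂ = 2.25, 2.75.
f(m₁)=40.55078125, f(m₂)=90.33203125.
h·[f(m₁) + f(m₂)] = 0.5·(130.8828125) = 65.44140625.

65.44140625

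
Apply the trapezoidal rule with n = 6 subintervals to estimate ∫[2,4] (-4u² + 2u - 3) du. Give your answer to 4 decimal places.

-68.8148

h = (4 − 2)/6 = 0.333333.
Nodes u₀,…,u₆ = 2, 2.333333, 2.666667, 3, 3.333333, 3.666667, 4.
f(u) = -4u² + 2u - 3: f₀=-15, f₁=-20.111111, f₂=-26.111111, f₃=-33, f₄=-40.777778, f₅=-49.444444, f₆=-59.
(h/2)·[f₀ + 2f₁ + 2f₂ + 2f₃ + 2f₄ + 2f₅ + f₆] = 0.166667·(-412.888889) = -68.8148.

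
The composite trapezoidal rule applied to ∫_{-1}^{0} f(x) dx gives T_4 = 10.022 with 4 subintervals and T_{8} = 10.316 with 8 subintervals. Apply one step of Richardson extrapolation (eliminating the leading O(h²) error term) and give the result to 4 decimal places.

10.4140

R = (4·T_{8} − T_4) / 3 = (4·10.316 − 10.022)/3 = (31.242)/3 = 10.4140.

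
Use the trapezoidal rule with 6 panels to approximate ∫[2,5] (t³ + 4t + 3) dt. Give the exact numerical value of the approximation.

h = (5 − 2)/6 = 0.5.
Nodes t₀,…,t₆ = 2, 2.5, 3, 3.5, 4, 4.5, 5.
f(t) = t³ + 4t + 3: f₀=19, f₁=28.625, f₂=42, f₃=59.875, f₄=83, f₅=112.125, f₆=148.
(h/2)·[f₀ + 2f₁ + 2f₂ + 2f₃ + 2f₄ + 2f₅ + f₆] = 0.25·(818.25) = 204.5625.

204.5625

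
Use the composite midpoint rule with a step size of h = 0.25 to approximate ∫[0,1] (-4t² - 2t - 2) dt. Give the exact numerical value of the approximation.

h = (1 − 0)/4 = 0.25.
Midpoints m₁,…,m₄ = 0.125, 0.375, 0.625, 0.875.
f(m₁)=-2.3125, f(m₂)=-3.3125, f(m₃)=-4.8125, f(m₄)=-6.8125.
h·[f(m₁) + f(m₂) + f(m₃) + f(m₄)] = 0.25·(-17.25) = -4.3125.

-4.3125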